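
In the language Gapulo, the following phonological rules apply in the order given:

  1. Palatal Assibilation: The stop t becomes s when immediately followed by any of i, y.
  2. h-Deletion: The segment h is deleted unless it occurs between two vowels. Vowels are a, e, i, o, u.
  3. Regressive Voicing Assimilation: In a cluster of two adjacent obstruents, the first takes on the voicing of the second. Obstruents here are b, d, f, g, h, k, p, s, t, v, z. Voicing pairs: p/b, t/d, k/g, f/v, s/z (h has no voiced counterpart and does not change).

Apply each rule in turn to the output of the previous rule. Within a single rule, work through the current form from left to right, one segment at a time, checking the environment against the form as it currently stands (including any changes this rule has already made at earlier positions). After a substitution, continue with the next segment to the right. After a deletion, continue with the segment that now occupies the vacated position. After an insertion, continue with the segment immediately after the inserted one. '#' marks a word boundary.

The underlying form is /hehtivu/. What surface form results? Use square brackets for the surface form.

1 Palatal Assibilation: [hehtivu] → [hehsivu]
2 h-Deletion: [hehsivu] → [esivu]
3 Regressive Voicing Assimilation: no change — [esivu]

[esivu]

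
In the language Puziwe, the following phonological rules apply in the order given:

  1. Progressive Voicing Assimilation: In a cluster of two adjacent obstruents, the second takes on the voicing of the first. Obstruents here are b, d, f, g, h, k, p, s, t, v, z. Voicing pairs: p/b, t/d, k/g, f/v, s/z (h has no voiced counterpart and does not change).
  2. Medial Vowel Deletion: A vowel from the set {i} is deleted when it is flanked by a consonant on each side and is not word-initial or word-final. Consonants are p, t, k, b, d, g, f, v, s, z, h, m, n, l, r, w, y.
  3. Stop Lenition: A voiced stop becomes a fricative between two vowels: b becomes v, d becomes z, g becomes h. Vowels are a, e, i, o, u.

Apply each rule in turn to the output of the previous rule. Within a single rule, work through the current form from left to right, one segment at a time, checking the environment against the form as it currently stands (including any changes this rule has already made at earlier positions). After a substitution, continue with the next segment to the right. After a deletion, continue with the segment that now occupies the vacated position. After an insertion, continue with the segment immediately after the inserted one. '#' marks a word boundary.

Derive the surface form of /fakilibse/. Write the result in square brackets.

1 Progressive Voicing Assimilation: [fakilibse] → [fakilibze]
2 Medial Vowel Deletion: [fakilibze] → [faklbze]
3 Stop Lenition: no change — [faklbze]

[faklbze]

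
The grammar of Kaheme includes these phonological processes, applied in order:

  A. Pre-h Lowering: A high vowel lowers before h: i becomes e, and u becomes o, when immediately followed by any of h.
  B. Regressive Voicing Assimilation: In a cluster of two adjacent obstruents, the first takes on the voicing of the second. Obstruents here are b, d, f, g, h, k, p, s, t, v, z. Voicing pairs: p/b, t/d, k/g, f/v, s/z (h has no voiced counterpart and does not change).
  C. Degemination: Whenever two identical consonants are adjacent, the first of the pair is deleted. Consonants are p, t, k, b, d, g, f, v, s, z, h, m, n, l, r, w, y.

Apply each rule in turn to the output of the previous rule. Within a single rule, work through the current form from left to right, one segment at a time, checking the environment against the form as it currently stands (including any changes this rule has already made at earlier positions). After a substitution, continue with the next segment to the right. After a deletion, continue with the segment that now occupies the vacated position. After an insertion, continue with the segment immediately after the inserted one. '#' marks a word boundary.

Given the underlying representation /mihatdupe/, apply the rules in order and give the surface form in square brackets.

A Pre-h Lowering: [mihatdupe] → [mehatdupe]
B Regressive Voicing Assimilation: [mehatdupe] → [mehaddupe]
C Degemination: [mehaddupe] → [mehadupe]

[mehadupe]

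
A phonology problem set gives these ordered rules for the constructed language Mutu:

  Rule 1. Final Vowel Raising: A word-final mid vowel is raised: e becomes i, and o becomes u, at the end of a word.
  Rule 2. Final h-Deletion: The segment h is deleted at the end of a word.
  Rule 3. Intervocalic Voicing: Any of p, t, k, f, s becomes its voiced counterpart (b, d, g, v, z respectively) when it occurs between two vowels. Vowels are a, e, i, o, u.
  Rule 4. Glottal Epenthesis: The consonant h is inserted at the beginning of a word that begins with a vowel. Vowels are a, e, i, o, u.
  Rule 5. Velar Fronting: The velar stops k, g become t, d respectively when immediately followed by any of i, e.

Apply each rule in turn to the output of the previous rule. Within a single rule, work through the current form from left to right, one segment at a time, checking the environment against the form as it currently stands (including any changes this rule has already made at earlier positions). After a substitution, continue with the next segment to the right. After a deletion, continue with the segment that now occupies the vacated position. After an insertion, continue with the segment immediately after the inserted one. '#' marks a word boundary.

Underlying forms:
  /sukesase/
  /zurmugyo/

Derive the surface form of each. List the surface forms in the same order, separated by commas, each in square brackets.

[sudezazi], [zurmugyu]

/sukesase/:
  Rule 1 Final Vowel Raising: [sukesase] → [sukesasi]
  Rule 2 Final h-Deletion: no change — [sukesasi]
  Rule 3 Intervocalic Voicing: [sukesasi] → [sugezazi]
  Rule 4 Glottal Epenthesis: no change — [sugezazi]
  Rule 5 Velar Fronting: [sugezazi] → [sudezazi]
/zurmugyo/:
  Rule 1 Final Vowel Raising: [zurmugyo] → [zurmugyu]
  Rule 2 Final h-Deletion: no change — [zurmugyu]
  Rule 3 Intervocalic Voicing: no change — [zurmugyu]
  Rule 4 Glottal Epenthesis: no change — [zurmugyu]
  Rule 5 Velar Fronting: no change — [zurmugyu]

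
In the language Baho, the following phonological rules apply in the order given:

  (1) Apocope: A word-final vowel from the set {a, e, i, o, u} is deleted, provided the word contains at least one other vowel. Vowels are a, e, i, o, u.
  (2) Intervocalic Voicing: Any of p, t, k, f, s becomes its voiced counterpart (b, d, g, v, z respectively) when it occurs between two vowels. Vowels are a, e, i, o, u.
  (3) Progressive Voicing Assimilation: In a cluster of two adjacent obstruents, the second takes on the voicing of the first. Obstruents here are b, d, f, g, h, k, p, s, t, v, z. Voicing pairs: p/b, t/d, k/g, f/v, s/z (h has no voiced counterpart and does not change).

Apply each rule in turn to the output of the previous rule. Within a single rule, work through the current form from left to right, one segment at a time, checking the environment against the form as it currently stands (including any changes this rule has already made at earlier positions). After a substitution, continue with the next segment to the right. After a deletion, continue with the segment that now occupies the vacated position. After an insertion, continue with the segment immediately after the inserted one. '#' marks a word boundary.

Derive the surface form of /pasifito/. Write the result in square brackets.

[pazivit]

(1) Apocope: [pasifito] → [pasifit]
(2) Intervocalic Voicing: [pasifit] → [pazivit]
(3) Progressive Voicing Assimilation: no change — [pazivit]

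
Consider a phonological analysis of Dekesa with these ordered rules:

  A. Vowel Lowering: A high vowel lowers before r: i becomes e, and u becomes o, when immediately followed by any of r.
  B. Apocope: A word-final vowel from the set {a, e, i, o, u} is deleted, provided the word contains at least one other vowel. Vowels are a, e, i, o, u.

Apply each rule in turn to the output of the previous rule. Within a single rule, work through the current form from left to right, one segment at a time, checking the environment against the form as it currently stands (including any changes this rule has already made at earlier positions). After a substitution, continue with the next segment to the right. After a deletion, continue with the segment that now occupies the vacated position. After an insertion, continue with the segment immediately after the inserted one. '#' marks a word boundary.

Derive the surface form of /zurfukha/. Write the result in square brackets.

A Vowel Lowering: [zurfukha] → [zorfukha]
B Apocope: [zorfukha] → [zorfukh]

[zorfukh]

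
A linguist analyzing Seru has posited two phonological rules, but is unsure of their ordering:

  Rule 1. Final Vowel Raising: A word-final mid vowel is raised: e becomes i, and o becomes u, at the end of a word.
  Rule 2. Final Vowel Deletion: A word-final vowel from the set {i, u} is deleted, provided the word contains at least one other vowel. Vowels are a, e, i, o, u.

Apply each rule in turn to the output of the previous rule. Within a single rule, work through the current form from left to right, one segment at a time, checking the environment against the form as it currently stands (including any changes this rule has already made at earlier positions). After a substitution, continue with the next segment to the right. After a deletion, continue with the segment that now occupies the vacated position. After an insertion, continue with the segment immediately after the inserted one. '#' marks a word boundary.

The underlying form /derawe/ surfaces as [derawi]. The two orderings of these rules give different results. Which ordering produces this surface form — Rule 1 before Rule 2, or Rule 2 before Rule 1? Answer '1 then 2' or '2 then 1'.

Order 1 then 2:
  1 Final Vowel Raising: [derawe] → [derawi]
  2 Final Vowel Deletion: [derawi] → [deraw]
  result: [deraw]
Order 2 then 1:
  2 Final Vowel Deletion: no change — [derawe]
  1 Final Vowel Raising: [derawe] → [derawi]
  result: [derawi]

2 then 1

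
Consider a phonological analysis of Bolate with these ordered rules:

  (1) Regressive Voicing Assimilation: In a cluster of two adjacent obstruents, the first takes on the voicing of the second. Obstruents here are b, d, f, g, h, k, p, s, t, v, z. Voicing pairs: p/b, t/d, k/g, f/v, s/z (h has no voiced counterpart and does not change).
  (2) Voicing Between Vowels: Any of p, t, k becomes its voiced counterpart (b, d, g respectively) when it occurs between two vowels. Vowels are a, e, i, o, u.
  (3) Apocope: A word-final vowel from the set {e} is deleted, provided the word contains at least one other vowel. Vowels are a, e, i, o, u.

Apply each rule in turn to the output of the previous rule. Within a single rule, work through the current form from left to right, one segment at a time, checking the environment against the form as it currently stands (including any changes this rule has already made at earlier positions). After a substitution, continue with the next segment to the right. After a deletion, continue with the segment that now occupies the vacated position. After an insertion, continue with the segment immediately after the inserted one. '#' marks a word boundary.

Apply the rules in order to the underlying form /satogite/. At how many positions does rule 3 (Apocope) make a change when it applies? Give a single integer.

1

(1) Regressive Voicing Assimilation: no change — [satogite]
(2) Voicing Between Vowels: [satogite] → [sadogide]
(3) Apocope: [sadogide] → [sadogid]
Rule 3 changed 1 position(s).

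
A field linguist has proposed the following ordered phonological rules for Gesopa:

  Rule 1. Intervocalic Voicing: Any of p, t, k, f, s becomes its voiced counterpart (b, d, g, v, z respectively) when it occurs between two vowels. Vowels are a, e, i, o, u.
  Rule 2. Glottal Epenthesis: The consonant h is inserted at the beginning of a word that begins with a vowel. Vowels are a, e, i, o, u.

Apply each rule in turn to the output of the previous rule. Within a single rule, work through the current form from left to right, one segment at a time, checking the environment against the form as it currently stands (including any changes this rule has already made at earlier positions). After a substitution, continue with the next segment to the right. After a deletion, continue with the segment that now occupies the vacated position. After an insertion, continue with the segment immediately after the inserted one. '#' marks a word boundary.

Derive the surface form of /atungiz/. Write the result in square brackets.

[hadungiz]

Rule 1 Intervocalic Voicing: [atungiz] → [adungiz]
Rule 2 Glottal Epenthesis: [adungiz] → [hadungiz]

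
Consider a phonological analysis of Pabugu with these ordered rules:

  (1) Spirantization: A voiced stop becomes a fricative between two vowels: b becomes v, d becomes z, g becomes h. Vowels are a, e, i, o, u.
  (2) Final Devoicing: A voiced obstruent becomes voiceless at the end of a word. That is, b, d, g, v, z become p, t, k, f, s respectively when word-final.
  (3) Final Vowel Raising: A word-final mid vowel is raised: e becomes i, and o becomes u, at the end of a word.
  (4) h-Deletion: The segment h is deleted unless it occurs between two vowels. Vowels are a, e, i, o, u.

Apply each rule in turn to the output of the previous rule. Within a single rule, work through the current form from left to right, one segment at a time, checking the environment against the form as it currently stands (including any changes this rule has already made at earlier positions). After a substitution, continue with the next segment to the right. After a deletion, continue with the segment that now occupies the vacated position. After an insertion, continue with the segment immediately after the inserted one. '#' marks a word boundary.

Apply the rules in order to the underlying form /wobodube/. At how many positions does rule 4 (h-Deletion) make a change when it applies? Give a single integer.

(1) Spirantization: [wobodube] → [wovozuve]
(2) Final Devoicing: no change — [wovozuve]
(3) Final Vowel Raising: [wovozuve] → [wovozuvi]
(4) h-Deletion: no change — [wovozuvi]
Rule 4 changed 0 position(s).

0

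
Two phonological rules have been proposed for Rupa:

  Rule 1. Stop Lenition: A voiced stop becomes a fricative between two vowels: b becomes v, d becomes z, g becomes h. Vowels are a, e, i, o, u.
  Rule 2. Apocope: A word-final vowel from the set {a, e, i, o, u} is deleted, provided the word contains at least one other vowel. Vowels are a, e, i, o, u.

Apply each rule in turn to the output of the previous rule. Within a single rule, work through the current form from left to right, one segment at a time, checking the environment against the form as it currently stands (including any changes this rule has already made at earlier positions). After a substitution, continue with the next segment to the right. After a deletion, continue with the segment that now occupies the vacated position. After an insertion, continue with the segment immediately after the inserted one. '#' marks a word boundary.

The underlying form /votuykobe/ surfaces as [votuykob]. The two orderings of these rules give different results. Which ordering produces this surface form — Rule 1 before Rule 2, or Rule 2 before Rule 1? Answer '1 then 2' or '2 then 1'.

Order 1 then 2:
  1 Stop Lenition: [votuykobe] → [votuykove]
  2 Apocope: [votuykove] → [votuykov]
  result: [votuykov]
Order 2 then 1:
  2 Apocope: [votuykobe] → [votuykob]
  1 Stop Lenition: no change — [votuykob]
  result: [votuykob]

2 then 1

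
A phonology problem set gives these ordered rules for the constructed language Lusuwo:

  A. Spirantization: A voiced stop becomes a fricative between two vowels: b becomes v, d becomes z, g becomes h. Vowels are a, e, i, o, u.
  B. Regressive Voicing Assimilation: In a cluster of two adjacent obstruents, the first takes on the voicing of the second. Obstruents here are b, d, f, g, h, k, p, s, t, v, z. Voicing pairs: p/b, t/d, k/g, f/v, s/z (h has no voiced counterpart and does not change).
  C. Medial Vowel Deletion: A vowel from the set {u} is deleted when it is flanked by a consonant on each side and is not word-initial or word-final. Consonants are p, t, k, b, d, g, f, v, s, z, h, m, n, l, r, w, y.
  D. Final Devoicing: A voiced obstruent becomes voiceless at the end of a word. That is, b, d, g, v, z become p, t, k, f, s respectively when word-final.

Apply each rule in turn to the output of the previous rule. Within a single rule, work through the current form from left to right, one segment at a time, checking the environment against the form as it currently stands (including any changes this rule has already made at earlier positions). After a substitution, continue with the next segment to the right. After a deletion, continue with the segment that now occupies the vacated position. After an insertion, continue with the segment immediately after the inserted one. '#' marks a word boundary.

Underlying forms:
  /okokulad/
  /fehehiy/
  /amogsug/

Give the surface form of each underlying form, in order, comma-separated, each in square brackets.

[okoklat], [fehehiy], [amoksk]

/okokulad/:
  A Spirantization: no change — [okokulad]
  B Regressive Voicing Assimilation: no change — [okokulad]
  C Medial Vowel Deletion: [okokulad] → [okoklad]
  D Final Devoicing: [okoklad] → [okoklat]
/fehehiy/:
  A Spirantization: no change — [fehehiy]
  B Regressive Voicing Assimilation: no change — [fehehiy]
  C Medial Vowel Deletion: no change — [fehehiy]
  D Final Devoicing: no change — [fehehiy]
/amogsug/:
  A Spirantization: no change — [amogsug]
  B Regressive Voicing Assimilation: [amogsug] → [amoksug]
  C Medial Vowel Deletion: [amoksug] → [amoksg]
  D Final Devoicing: [amoksg] → [amoksk]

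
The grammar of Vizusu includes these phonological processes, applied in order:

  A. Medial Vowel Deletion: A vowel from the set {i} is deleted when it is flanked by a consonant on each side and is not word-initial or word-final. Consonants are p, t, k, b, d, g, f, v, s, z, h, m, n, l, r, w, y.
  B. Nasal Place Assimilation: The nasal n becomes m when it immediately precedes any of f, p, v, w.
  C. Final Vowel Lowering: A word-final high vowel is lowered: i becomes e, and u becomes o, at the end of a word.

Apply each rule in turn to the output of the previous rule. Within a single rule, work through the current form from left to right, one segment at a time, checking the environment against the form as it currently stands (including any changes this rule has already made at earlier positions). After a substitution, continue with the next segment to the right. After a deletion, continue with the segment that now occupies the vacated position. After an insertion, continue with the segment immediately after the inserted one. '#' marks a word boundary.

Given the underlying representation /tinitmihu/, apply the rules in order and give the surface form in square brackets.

[tntmho]

A Medial Vowel Deletion: [tinitmihu] → [tntmhu]
B Nasal Place Assimilation: no change — [tntmhu]
C Final Vowel Lowering: [tntmhu] → [tntmho]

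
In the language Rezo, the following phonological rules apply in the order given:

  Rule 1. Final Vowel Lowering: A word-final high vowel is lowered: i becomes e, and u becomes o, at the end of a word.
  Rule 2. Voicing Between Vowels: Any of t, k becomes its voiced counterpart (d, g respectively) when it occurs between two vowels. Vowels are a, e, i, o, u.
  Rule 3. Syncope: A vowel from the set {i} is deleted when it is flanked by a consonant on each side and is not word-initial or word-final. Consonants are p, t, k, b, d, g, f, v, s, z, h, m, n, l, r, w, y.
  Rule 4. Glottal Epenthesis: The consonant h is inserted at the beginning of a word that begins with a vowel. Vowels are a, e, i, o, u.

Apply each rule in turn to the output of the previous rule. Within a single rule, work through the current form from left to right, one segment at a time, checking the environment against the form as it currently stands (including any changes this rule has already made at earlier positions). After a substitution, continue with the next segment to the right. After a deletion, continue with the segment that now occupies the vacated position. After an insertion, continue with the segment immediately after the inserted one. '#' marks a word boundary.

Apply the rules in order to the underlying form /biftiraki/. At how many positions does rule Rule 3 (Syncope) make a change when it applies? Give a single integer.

Rule 1 Final Vowel Lowering: [biftiraki] → [biftirake]
Rule 2 Voicing Between Vowels: [biftirake] → [biftirage]
Rule 3 Syncope: [biftirage] → [bftrage]
Rule 4 Glottal Epenthesis: no change — [bftrage]
Rule Rule 3 changed 2 position(s).

2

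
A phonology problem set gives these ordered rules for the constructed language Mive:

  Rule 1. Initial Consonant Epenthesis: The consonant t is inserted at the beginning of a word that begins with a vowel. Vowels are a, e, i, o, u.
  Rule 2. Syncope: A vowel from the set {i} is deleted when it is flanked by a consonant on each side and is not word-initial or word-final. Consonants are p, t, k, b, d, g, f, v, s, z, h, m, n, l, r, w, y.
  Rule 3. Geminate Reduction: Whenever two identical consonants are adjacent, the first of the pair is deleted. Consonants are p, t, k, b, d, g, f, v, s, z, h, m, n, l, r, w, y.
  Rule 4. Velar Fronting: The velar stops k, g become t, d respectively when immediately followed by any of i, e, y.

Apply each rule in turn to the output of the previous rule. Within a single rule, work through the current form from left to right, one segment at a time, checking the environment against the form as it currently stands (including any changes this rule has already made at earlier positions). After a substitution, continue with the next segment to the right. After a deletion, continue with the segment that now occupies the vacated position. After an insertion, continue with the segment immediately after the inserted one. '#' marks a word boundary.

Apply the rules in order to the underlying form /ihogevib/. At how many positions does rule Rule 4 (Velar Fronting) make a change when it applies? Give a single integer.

1

Rule 1 Initial Consonant Epenthesis: [ihogevib] → [tihogevib]
Rule 2 Syncope: [tihogevib] → [thogevb]
Rule 3 Geminate Reduction: no change — [thogevb]
Rule 4 Velar Fronting: [thogevb] → [thodevb]
Rule Rule 4 changed 1 position(s).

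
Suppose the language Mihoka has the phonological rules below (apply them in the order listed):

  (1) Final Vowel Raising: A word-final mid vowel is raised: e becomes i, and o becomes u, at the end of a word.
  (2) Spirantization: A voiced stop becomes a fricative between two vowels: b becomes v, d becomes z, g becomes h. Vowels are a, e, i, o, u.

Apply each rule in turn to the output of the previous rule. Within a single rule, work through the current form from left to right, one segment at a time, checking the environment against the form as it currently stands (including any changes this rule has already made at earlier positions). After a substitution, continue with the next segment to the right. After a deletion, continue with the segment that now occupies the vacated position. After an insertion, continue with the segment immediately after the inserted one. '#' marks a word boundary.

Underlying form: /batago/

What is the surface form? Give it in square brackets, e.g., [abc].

(1) Final Vowel Raising: [batago] → [batagu]
(2) Spirantization: [batagu] → [batahu]

[batahu]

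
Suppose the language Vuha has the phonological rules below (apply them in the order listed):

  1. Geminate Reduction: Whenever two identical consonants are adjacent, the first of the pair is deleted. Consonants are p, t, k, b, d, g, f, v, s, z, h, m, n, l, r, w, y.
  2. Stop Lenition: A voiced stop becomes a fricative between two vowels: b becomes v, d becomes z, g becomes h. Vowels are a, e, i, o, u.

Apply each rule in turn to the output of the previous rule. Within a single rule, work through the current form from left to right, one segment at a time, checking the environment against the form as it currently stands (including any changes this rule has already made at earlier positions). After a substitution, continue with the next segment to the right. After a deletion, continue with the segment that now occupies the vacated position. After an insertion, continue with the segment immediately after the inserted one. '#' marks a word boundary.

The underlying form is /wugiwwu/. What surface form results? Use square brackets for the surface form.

[wuhiwu]

1 Geminate Reduction: [wugiwwu] → [wugiwu]
2 Stop Lenition: [wugiwu] → [wuhiwu]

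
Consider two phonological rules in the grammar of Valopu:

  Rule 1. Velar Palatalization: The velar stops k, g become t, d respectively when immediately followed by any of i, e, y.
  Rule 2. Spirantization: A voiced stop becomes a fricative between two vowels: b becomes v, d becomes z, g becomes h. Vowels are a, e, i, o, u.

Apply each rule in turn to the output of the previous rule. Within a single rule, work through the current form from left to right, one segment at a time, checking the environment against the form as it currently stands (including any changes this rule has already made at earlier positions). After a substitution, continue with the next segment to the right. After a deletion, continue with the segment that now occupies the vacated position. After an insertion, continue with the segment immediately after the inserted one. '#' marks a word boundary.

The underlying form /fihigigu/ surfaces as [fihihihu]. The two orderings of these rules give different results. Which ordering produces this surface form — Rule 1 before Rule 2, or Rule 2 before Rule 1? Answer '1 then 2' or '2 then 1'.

Order 1 then 2:
  1 Velar Palatalization: [fihigigu] → [fihidigu]
  2 Spirantization: [fihidigu] → [fihizihu]
  result: [fihizihu]
Order 2 then 1:
  2 Spirantization: [fihigigu] → [fihihihu]
  1 Velar Palatalization: no change — [fihihihu]
  result: [fihihihu]

2 then 1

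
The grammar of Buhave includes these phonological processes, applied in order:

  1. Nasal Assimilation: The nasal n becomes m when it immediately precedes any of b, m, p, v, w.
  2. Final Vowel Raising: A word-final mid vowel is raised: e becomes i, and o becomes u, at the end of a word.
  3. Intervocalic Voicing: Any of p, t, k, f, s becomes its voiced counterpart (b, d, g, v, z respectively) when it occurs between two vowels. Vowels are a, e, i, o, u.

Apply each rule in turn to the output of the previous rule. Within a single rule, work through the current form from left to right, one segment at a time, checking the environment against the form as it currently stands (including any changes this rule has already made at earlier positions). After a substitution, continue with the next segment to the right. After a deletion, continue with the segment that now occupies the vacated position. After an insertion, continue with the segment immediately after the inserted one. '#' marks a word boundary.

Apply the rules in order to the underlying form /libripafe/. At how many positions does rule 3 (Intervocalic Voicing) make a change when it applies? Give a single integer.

2

1 Nasal Assimilation: no change — [libripafe]
2 Final Vowel Raising: [libripafe] → [libripafi]
3 Intervocalic Voicing: [libripafi] → [libribavi]
Rule 3 changed 2 position(s).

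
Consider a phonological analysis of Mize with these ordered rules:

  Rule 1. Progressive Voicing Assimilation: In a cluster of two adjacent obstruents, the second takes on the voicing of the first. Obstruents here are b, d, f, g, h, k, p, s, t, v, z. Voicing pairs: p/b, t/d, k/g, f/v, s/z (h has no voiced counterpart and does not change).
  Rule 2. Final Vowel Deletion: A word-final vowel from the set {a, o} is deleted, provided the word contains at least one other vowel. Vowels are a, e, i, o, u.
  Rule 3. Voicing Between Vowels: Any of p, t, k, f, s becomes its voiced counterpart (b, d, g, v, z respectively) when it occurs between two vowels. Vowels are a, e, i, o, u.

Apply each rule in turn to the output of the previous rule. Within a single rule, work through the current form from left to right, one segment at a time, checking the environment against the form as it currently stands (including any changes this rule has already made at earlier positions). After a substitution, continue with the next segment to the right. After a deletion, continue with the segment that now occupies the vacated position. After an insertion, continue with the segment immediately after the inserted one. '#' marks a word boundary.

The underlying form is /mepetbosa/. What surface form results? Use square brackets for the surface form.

Rule 1 Progressive Voicing Assimilation: [mepetbosa] → [mepetposa]
Rule 2 Final Vowel Deletion: [mepetposa] → [mepetpos]
Rule 3 Voicing Between Vowels: [mepetpos] → [mebetpos]

[mebetpos]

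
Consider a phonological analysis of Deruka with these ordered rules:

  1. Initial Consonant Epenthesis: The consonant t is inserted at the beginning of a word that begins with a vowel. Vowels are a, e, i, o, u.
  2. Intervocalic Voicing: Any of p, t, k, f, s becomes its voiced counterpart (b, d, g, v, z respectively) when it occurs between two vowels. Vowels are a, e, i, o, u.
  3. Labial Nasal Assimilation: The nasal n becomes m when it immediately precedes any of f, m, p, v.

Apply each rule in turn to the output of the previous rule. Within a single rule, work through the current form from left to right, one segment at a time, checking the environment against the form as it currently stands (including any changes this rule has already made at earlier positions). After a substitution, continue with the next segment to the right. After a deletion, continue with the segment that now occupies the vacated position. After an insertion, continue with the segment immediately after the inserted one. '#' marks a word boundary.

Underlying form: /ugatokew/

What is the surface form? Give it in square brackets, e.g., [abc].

1 Initial Consonant Epenthesis: [ugatokew] → [tugatokew]
2 Intervocalic Voicing: [tugatokew] → [tugadogew]
3 Labial Nasal Assimilation: no change — [tugadogew]

[tugadogew]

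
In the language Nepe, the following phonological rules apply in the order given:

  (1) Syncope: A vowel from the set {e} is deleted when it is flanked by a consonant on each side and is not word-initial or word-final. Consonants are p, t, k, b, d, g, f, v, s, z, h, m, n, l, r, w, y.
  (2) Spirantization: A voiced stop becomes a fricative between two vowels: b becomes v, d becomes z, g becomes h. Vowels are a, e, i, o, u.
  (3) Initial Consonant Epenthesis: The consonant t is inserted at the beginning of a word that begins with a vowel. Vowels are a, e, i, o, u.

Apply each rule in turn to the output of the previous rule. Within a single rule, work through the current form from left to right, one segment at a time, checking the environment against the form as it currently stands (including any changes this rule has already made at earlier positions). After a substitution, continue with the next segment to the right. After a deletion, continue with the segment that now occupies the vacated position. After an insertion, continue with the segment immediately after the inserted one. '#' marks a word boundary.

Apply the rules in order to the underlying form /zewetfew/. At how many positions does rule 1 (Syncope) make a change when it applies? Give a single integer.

(1) Syncope: [zewetfew] → [zwtfw]
(2) Spirantization: no change — [zwtfw]
(3) Initial Consonant Epenthesis: no change — [zwtfw]
Rule 1 changed 3 position(s).

3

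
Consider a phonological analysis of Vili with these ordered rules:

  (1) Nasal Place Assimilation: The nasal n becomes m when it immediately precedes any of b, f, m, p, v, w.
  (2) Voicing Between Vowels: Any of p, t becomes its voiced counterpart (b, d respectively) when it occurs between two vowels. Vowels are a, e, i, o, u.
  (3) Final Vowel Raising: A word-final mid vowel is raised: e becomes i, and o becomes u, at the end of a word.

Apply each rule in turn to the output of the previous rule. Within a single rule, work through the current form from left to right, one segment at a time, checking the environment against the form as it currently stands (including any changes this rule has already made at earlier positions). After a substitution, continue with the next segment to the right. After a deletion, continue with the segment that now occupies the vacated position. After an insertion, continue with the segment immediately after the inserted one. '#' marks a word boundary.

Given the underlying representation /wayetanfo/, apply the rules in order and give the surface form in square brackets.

[wayedamfu]

(1) Nasal Place Assimilation: [wayetanfo] → [wayetamfo]
(2) Voicing Between Vowels: [wayetamfo] → [wayedamfo]
(3) Final Vowel Raising: [wayedamfo] → [wayedamfu]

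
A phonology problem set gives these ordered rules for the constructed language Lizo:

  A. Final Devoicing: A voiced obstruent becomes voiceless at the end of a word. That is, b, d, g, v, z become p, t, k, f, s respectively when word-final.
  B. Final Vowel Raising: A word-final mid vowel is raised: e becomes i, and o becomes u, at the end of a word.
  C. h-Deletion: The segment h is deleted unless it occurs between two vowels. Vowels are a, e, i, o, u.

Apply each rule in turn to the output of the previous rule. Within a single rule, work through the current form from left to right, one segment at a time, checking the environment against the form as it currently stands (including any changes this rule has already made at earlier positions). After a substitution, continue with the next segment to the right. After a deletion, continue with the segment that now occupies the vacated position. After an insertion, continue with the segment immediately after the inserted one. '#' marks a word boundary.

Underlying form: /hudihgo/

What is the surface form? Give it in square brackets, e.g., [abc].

[udigu]

A Final Devoicing: no change — [hudihgo]
B Final Vowel Raising: [hudihgo] → [hudihgu]
C h-Deletion: [hudihgu] → [udigu]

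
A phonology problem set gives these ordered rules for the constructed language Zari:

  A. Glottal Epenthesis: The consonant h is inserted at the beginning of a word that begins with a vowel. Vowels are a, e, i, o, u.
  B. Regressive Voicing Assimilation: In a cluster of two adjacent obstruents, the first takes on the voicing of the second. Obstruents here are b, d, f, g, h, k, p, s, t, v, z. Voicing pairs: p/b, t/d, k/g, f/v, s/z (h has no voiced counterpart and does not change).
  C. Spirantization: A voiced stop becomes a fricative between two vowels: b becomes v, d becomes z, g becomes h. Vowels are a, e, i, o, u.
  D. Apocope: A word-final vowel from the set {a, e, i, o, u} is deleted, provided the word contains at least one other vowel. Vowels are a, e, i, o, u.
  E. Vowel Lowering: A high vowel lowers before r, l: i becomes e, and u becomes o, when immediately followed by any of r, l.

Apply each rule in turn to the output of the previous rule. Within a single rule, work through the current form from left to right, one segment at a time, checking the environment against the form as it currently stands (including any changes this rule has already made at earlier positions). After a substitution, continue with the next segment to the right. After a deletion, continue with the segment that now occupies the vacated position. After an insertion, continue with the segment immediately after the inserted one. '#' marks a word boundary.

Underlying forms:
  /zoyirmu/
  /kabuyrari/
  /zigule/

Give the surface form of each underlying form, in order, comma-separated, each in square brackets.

[zoyerm], [kavuyrar], [zihol]

/zoyirmu/:
  A Glottal Epenthesis: no change — [zoyirmu]
  B Regressive Voicing Assimilation: no change — [zoyirmu]
  C Spirantization: no change — [zoyirmu]
  D Apocope: [zoyirmu] → [zoyirm]
  E Vowel Lowering: [zoyirm] → [zoyerm]
/kabuyrari/:
  A Glottal Epenthesis: no change — [kabuyrari]
  B Regressive Voicing Assimilation: no change — [kabuyrari]
  C Spirantization: [kabuyrari] → [kavuyrari]
  D Apocope: [kavuyrari] → [kavuyrar]
  E Vowel Lowering: no change — [kavuyrar]
/zigule/:
  A Glottal Epenthesis: no change — [zigule]
  B Regressive Voicing Assimilation: no change — [zigule]
  C Spirantization: [zigule] → [zihule]
  D Apocope: [zihule] → [zihul]
  E Vowel Lowering: [zihul] → [zihol]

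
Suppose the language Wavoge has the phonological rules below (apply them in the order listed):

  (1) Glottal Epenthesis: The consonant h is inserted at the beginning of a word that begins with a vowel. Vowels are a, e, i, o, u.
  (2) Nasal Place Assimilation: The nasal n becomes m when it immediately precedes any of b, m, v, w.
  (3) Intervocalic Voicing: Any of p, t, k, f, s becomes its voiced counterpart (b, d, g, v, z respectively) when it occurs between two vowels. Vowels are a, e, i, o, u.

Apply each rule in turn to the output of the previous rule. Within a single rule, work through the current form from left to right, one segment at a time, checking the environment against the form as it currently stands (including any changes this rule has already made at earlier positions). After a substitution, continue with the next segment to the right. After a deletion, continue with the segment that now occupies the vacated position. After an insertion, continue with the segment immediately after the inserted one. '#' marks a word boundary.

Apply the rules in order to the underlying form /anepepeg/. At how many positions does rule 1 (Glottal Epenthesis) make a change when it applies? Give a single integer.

(1) Glottal Epenthesis: [anepepeg] → [hanepepeg]
(2) Nasal Place Assimilation: no change — [hanepepeg]
(3) Intervocalic Voicing: [hanepepeg] → [hanebebeg]
Rule 1 changed 1 position(s).

1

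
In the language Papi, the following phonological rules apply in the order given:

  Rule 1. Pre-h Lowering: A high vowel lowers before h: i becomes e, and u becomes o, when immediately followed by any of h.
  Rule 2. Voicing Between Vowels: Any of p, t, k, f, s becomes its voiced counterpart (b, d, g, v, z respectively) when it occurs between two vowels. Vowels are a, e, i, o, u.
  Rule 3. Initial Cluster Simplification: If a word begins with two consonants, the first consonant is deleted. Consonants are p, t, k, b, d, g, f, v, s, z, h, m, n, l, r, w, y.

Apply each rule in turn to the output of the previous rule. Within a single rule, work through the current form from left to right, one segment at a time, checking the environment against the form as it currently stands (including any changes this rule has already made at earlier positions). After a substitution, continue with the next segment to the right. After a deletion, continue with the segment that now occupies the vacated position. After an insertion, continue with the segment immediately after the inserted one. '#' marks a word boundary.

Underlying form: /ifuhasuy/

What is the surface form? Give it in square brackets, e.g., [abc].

Rule 1 Pre-h Lowering: [ifuhasuy] → [ifohasuy]
Rule 2 Voicing Between Vowels: [ifohasuy] → [ivohazuy]
Rule 3 Initial Cluster Simplification: no change — [ivohazuy]

[ivohazuy]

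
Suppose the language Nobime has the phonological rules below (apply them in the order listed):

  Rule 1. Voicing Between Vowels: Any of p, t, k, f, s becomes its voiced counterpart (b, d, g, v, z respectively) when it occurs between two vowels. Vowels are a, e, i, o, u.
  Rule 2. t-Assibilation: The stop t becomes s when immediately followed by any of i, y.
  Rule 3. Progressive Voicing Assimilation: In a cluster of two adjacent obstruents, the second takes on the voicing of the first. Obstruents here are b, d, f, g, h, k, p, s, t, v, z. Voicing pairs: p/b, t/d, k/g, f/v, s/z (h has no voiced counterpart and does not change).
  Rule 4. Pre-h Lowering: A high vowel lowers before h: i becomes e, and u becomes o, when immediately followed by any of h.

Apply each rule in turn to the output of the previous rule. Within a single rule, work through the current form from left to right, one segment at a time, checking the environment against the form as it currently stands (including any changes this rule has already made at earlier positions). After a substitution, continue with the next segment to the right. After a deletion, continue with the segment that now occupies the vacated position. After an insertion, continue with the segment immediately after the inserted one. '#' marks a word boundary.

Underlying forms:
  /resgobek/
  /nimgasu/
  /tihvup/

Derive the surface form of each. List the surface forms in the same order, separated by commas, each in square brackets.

/resgobek/:
  Rule 1 Voicing Between Vowels: no change — [resgobek]
  Rule 2 t-Assibilation: no change — [resgobek]
  Rule 3 Progressive Voicing Assimilation: [resgobek] → [reskobek]
  Rule 4 Pre-h Lowering: no change — [reskobek]
/nimgasu/:
  Rule 1 Voicing Between Vowels: [nimgasu] → [nimgazu]
  Rule 2 t-Assibilation: no change — [nimgazu]
  Rule 3 Progressive Voicing Assimilation: no change — [nimgazu]
  Rule 4 Pre-h Lowering: no change — [nimgazu]
/tihvup/:
  Rule 1 Voicing Between Vowels: no change — [tihvup]
  Rule 2 t-Assibilation: [tihvup] → [sihvup]
  Rule 3 Progressive Voicing Assimilation: [sihvup] → [sihfup]
  Rule 4 Pre-h Lowering: [sihfup] → [sehfup]

[reskobek], [nimgazu], [sehfup]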